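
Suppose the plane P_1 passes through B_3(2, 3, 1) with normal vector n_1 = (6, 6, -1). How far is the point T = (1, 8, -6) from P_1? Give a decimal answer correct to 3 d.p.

3.628

P_1: n_1·r = n_1·B_3 gives 6x + 6y - z = 29.
n·T − d = (6)·(1) + (6)·(8) + (-1)·(-6) − 29 = 31; |n| = √73.
Distance = |31| / √73 = 31/√73 ≈ 3.628.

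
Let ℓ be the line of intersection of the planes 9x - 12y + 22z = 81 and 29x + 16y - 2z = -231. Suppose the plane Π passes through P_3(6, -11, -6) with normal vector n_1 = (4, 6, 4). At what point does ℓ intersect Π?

Direction of ℓ: (9, -12, 22) × (29, 16, -2) = (-328, 656, 492).
A point on ℓ: solving the two plane equations with x = -5 gives (-5, -5, 3).
Π: n_1·r = n_1·P_3 gives 4x + 6y + 4z = -66.
Substitute r = (-5, -5, 3) + t(-328, 656, 492) into the plane: -38 + 4592t = -66, so t = -1/164.
Intersection: (-5, -5, 3) + (-1/164)·(-328, 656, 492) = (-3, -9, 0).

(-3, -9, 0)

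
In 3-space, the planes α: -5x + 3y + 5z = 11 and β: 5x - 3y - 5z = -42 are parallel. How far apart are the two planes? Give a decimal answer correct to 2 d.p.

4.04

Rescale β by 1/(-1): -5x + 3y + 5z = 42. Then distance = |11 − 42| / √59 ≈ 4.04.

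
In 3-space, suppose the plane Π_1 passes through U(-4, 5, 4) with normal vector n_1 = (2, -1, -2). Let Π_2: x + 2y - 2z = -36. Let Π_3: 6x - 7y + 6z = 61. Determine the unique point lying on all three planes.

Π_1: n_1·r = n_1·U gives 2x - y - 2z = -21.
Solving the 3×3 linear system 2x - y - 2z = -21, x + 2y - 2z = -36, 6x - 7y + 6z = 61 (e.g. by elimination or Cramer's rule, determinant = 52) gives (-6, -7, 8).

(-6, -7, 8)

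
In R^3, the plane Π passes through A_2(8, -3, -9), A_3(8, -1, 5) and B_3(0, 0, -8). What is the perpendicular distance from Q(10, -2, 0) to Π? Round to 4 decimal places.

0.4000

A_2A_3 = (0, 2, 14), A_2B_3 = (-8, 3, 1); a normal to Π is A_2A_3 × A_2B_3 = (-40, -112, 16).
Using A_2: Π has equation -40x - 112y + 16z = -128.
n·Q − d = (-40)·(10) + (-112)·(-2) + (16)·(0) − (-128) = -48; |n| = √14400.
Distance = |-48| / √14400 = 48/√14400 ≈ 0.4000.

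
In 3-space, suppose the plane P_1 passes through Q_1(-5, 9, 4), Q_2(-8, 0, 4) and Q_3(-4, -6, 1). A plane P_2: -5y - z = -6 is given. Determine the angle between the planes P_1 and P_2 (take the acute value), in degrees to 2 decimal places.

Q_1Q_2 = (-3, -9, 0), Q_1Q_3 = (1, -15, -3); a normal to P_1 is Q_1Q_2 × Q_1Q_3 = (27, -9, 54).
Using Q_1: P_1 has equation 27x - 9y + 54z = 0.
cos θ = |n₁·n₂| / (|n₁||n₂|) = |-9| / (√3726 · √26).
θ = arccos(0.02892) ≈ 88.34°.

88.34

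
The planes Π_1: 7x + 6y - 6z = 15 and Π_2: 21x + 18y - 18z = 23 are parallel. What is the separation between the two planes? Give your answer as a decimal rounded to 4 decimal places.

Rescale Π_2 by 1/3: 7x + 6y - 6z = 23/3. Then distance = |15 − (23/3)| / √121 ≈ 0.6667.

0.6667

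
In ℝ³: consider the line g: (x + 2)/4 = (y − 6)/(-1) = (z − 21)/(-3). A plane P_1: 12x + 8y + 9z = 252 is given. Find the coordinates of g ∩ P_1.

(10, 3, 12)

g has direction (4, -1, -3) through (-2, 6, 21).
Substitute r = (-2, 6, 21) + t(4, -1, -3) into the plane: 213 + 13t = 252, so t = 3.
Intersection: (-2, 6, 21) + 3·(4, -1, -3) = (10, 3, 12).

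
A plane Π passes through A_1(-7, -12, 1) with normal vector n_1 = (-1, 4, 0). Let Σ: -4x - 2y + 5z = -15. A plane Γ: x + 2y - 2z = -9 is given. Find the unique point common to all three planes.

Π: n_1·r = n_1·A_1 gives -x + 4y = -41.
Solving the 3×3 linear system -x + 4y = -41, -4x - 2y + 5z = -15, x + 2y - 2z = -9 (e.g. by elimination or Cramer's rule, determinant = -6) gives (9, -8, 1).

(9, -8, 1)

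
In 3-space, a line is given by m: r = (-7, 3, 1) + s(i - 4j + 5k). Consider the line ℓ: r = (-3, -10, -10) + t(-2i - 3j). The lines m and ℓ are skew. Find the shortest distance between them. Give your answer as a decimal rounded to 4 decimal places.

Common perpendicular direction n = (1, -4, 5) × (-2, -3, 0) = (15, -10, -11).
With w = (-3, -10, -10) − (-7, 3, 1) = (4, -13, -11), w · n = 311.
Distance = |w · n| / |n| = |311| / √446 ≈ 14.7263.

14.7263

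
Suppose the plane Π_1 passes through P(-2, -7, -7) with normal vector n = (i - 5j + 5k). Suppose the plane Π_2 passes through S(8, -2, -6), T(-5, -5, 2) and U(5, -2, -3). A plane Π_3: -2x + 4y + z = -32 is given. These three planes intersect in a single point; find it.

Π_1: n·r = n·P gives x - 5y + 5z = -2.
ST = (-13, -3, 8), SU = (-3, 0, 3); a normal to Π_2 is ST × SU = (-9, 15, -9).
Using S: Π_2 has equation -9x + 15y - 9z = -48.
Solving the 3×3 linear system x - 5y + 5z = -2, -9x + 15y - 9z = -48, -2x + 4y + z = -32 (e.g. by elimination or Cramer's rule, determinant = -114) gives (3, -5, -6).

(3, -5, -6)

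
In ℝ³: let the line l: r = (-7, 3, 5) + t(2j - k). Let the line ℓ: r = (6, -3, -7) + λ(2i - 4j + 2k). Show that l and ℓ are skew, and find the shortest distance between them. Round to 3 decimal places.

Common perpendicular direction n = (0, 2, -1) × (2, -4, 2) = (0, -2, -4).
With w = (6, -3, -7) − (-7, 3, 5) = (13, -6, -12), w · n = 60.
Since n ≠ 0 the lines are not parallel, and w · n = 60 ≠ 0 so they do not intersect; hence they are skew.
Distance = |w · n| / |n| = |60| / √20 ≈ 13.416.

13.416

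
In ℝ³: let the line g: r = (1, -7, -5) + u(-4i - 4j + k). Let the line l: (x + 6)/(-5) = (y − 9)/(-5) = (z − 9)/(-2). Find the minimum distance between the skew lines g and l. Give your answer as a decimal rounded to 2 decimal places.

l has direction (-5, -5, -2) through (-6, 9, 9).
Common perpendicular direction n = (-4, -4, 1) × (-5, -5, -2) = (13, -13, 0).
With w = (-6, 9, 9) − (1, -7, -5) = (-7, 16, 14), w · n = -299.
Distance = |w · n| / |n| = |-299| / √338 ≈ 16.26.

16.26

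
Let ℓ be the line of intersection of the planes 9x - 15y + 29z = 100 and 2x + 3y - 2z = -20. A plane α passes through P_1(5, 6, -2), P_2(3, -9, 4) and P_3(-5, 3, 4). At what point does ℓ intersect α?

Direction of ℓ: (9, -15, 29) × (2, 3, -2) = (-57, 76, 57).
A point on ℓ: solving the two plane equations with x = -11 gives (-11, 8, 11).
P_1P_2 = (-2, -15, 6), P_1P_3 = (-10, -3, 6); a normal to α is P_1P_2 × P_1P_3 = (-72, -48, -144).
Using P_1: α has equation -72x - 48y - 144z = -360.
Substitute r = (-11, 8, 11) + t(-57, 76, 57) into the plane: -1176 + (-7752)t = -360, so t = -2/19.
Intersection: (-11, 8, 11) + (-2/19)·(-57, 76, 57) = (-5, 0, 5).

(-5, 0, 5)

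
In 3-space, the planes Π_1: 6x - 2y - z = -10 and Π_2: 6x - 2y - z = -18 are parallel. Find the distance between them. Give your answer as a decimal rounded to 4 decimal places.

Same normal n = (6, -2, -1) with |n| = √41; distance = |-10 − (-18)| / |n| = 8/√41 ≈ 1.2494.

1.2494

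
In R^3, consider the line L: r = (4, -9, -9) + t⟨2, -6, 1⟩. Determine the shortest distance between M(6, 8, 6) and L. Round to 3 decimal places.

18.708

Taking (4, -9, -9) on L with direction v = (2, -6, 1): w = M − (4, -9, -9) = (2, 17, 15), and w × v = (107, 28, -46).
Distance = |w × v| / |v| = √14349 / √41 ≈ 18.708.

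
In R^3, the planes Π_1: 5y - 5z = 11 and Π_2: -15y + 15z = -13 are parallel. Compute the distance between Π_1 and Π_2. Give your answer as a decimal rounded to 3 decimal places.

0.943

Rescale Π_2 by 1/(-3): 5y - 5z = 13/3. Then distance = |11 − (13/3)| / √50 ≈ 0.943.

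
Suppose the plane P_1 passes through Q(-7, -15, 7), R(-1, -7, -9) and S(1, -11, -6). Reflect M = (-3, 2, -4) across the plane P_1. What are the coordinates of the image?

(-11, -8, -12)

QR = (6, 8, -16), QS = (8, 4, -13); a normal to P_1 is QR × QS = (-40, -50, -40).
Using Q: P_1 has equation -40x - 50y - 40z = 750.
λ = (n·M − d)/|n|² = (180 − 750)/5700 = -1/10.
Reflection = M − 2λn = (-3, 2, -4) − (-1/5)·(-40, -50, -40) = (-11, -8, -12).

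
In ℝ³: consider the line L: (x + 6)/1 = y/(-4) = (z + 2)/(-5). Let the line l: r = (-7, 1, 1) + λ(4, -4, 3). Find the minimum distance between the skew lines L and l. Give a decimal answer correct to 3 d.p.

L has direction (1, -4, -5) through (-6, 0, -2).
Common perpendicular direction n = (1, -4, -5) × (4, -4, 3) = (-32, -23, 12).
With w = (-7, 1, 1) − (-6, 0, -2) = (-1, 1, 3), w · n = 45.
Distance = |w · n| / |n| = |45| / √1697 ≈ 1.092.

1.092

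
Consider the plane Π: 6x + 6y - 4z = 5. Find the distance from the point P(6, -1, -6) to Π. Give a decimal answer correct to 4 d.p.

n·P − d = (6)·(6) + (6)·(-1) + (-4)·(-6) − 5 = 49; |n| = √88.
Distance = |49| / √88 = 49/√88 ≈ 5.2234.

5.2234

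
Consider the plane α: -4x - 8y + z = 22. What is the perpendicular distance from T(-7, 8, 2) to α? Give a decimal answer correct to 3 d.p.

6.222

n·T − d = (-4)·(-7) + (-8)·(8) + (1)·(2) − 22 = -56; |n| = √81.
Distance = |-56| / √81 = 56/√81 ≈ 6.222.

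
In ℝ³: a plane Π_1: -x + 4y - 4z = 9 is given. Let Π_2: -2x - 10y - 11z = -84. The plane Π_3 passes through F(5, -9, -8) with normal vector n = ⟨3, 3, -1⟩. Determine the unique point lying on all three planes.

Π_3: n·r = n·F gives 3x + 3y - z = -4.
Solving the 3×3 linear system -x + 4y - 4z = 9, -2x - 10y - 11z = -84, 3x + 3y - z = -4 (e.g. by elimination or Cramer's rule, determinant = -279) gives (-5, 5, 4).

(-5, 5, 4)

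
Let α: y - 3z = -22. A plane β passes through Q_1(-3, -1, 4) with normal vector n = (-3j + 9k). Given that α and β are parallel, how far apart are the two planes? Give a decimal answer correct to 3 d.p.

β: n·r = n·Q_1 gives -3y + 9z = 39.
Rescale β by 1/(-3): y - 3z = -13. Then distance = |-22 − (-13)| / √10 ≈ 2.846.

2.846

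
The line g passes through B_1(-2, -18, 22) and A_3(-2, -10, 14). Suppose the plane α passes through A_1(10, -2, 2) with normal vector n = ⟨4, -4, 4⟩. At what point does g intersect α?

(-2, -6, 10)

A direction vector for g is A_3 − B_1 = (0, 8, -8).
α: n·r = n·A_1 gives 4x - 4y + 4z = 56.
Substitute r = (-2, -18, 22) + t(0, 8, -8) into the plane: 152 + (-64)t = 56, so t = 3/2.
Intersection: (-2, -18, 22) + (3/2)·(0, 8, -8) = (-2, -6, 10).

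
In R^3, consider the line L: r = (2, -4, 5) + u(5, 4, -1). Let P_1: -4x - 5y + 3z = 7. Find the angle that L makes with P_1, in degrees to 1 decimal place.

69.8

sin θ = |n·v| / (|n||v|) = |-43| / (√50 · √42) = 0.93834.
θ ≈ 69.8°.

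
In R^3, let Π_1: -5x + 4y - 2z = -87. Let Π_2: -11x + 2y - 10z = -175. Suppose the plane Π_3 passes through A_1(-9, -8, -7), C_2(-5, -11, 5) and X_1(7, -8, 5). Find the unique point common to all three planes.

A_1C_2 = (4, -3, 12), A_1X_1 = (16, 0, 12); a normal to Π_3 is A_1C_2 × A_1X_1 = (-36, 144, 48).
Using A_1: Π_3 has equation -36x + 144y + 48z = -1164.
Solving the 3×3 linear system -5x + 4y - 2z = -87, -11x + 2y - 10z = -175, -36x + 144y + 48z = -1164 (e.g. by elimination or Cramer's rule, determinant = -1104) gives (7, -9, 8).

(7, -9, 8)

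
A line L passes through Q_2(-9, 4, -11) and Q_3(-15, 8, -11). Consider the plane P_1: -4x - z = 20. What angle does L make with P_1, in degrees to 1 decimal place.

53.8

A direction vector for L is Q_3 − Q_2 = (-6, 4, 0).
sin θ = |n·v| / (|n||v|) = |24| / (√17 · √52) = 0.80721.
θ ≈ 53.8°.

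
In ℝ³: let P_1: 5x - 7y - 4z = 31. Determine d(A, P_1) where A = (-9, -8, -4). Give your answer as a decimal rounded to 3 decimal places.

0.422

n·A − d = (5)·(-9) + (-7)·(-8) + (-4)·(-4) − 31 = -4; |n| = √90.
Distance = |-4| / √90 = 4/√90 ≈ 0.422.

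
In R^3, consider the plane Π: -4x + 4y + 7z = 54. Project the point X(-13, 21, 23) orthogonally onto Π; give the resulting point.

Foot = X − λn with λ = (n·X − d)/|n|² = (297 − 54)/81 = 3.
Foot = (-13, 21, 23) − 3·(-4, 4, 7) = (-1, 9, 2).

(-1, 9, 2)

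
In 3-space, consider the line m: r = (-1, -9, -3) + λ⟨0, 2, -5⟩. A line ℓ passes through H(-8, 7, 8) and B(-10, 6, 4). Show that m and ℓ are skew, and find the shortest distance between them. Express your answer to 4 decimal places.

17.4743

A direction vector for ℓ is B − H = (-2, -1, -4).
Common perpendicular direction n = (0, 2, -5) × (-2, -1, -4) = (-13, 10, 4).
With w = (-8, 7, 8) − (-1, -9, -3) = (-7, 16, 11), w · n = 295.
Since n ≠ 0 the lines are not parallel, and w · n = 295 ≠ 0 so they do not intersect; hence they are skew.
Distance = |w · n| / |n| = |295| / √285 ≈ 17.4743.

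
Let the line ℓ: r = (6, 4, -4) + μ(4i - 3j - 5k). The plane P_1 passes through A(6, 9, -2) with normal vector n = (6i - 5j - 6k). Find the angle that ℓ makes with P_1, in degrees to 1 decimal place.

P_1: n·r = n·A gives 6x - 5y - 6z = 3.
sin θ = |n·v| / (|n||v|) = |69| / (√97 · √50) = 0.99078.
θ ≈ 82.2°.

82.2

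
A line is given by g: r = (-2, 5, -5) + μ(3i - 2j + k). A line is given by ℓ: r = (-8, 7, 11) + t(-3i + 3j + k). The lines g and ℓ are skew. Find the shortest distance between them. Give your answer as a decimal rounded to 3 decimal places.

7.889

Common perpendicular direction n = (3, -2, 1) × (-3, 3, 1) = (-5, -6, 3).
With w = (-8, 7, 11) − (-2, 5, -5) = (-6, 2, 16), w · n = 66.
Distance = |w · n| / |n| = |66| / √70 ≈ 7.889.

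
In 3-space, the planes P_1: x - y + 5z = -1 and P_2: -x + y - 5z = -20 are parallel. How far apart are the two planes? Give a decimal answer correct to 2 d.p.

4.04

Rescale P_2 by 1/(-1): x - y + 5z = 20. Then distance = |-1 − 20| / √27 ≈ 4.04.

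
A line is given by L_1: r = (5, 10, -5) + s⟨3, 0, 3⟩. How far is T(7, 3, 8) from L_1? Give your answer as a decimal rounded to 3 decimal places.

10.464

Taking (5, 10, -5) on L_1 with direction v = (3, 0, 3): w = T − (5, 10, -5) = (2, -7, 13), and w × v = (-21, 33, 21).
Distance = |w × v| / |v| = √1971 / √18 ≈ 10.464.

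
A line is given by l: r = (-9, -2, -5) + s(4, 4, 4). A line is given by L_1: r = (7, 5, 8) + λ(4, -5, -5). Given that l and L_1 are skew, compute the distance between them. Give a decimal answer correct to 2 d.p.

4.24

Common perpendicular direction n = (4, 4, 4) × (4, -5, -5) = (0, 36, -36).
With w = (7, 5, 8) − (-9, -2, -5) = (16, 7, 13), w · n = -216.
Distance = |w · n| / |n| = |-216| / √2592 ≈ 4.24.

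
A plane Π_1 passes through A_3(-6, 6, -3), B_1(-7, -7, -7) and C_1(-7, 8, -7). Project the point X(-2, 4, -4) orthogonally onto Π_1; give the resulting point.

A_3B_1 = (-1, -13, -4), A_3C_1 = (-1, 2, -4); a normal to Π_1 is A_3B_1 × A_3C_1 = (60, 0, -15).
Using A_3: Π_1 has equation 60x - 15z = -315.
Foot = X − λn with λ = (n·X − d)/|n|² = (-60 − (-315))/3825 = 1/15.
Foot = (-2, 4, -4) − (1/15)·(60, 0, -15) = (-6, 4, -3).

(-6, 4, -3)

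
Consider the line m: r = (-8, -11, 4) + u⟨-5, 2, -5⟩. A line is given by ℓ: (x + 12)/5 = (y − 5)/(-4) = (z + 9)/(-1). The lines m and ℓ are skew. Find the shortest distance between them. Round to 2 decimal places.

13.55

ℓ has direction (5, -4, -1) through (-12, 5, -9).
Common perpendicular direction n = (-5, 2, -5) × (5, -4, -1) = (-22, -30, 10).
With w = (-12, 5, -9) − (-8, -11, 4) = (-4, 16, -13), w · n = -522.
Distance = |w · n| / |n| = |-522| / √1484 ≈ 13.55.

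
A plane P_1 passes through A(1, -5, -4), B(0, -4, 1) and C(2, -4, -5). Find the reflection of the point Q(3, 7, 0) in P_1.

AB = (-1, 1, 5), AC = (1, 1, -1); a normal to P_1 is AB × AC = (-6, 4, -2).
Using A: P_1 has equation -6x + 4y - 2z = -18.
λ = (n·Q − d)/|n|² = (10 − (-18))/56 = 1/2.
Reflection = Q − 2λn = (3, 7, 0) − 1·(-6, 4, -2) = (9, 3, 2).

(9, 3, 2)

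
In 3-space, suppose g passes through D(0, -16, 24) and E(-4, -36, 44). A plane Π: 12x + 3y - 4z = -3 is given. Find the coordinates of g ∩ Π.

(3, -1, 9)

A direction vector for g is E − D = (-4, -20, 20).
Substitute r = (0, -16, 24) + t(-4, -20, 20) into the plane: -144 + (-188)t = -3, so t = -3/4.
Intersection: (0, -16, 24) + (-3/4)·(-4, -20, 20) = (3, -1, 9).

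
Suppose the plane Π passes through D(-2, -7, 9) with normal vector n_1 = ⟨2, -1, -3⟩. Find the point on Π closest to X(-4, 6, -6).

Π: n_1·r = n_1·D gives 2x - y - 3z = -24.
Foot = X − λn with λ = (n·X − d)/|n|² = (4 − (-24))/14 = 2.
Foot = (-4, 6, -6) − 2·(2, -1, -3) = (-8, 8, 0).

(-8, 8, 0)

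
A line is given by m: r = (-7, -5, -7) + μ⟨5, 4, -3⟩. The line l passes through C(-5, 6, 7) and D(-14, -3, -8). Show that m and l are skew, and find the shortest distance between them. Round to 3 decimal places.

6.118

A direction vector for l is D − C = (-9, -9, -15).
Common perpendicular direction n = (5, 4, -3) × (-9, -9, -15) = (-87, 102, -9).
With w = (-5, 6, 7) − (-7, -5, -7) = (2, 11, 14), w · n = 822.
Since n ≠ 0 the lines are not parallel, and w · n = 822 ≠ 0 so they do not intersect; hence they are skew.
Distance = |w · n| / |n| = |822| / √18054 ≈ 6.118.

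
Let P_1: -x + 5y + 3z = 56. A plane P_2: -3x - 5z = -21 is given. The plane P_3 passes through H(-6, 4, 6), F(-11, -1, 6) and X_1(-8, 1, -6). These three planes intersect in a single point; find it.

(-3, 7, 6)

HF = (-5, -5, 0), HX_1 = (-2, -3, -12); a normal to P_3 is HF × HX_1 = (60, -60, 5).
Using H: P_3 has equation 60x - 60y + 5z = -570.
Solving the 3×3 linear system -x + 5y + 3z = 56, -3x - 5z = -21, 60x - 60y + 5z = -570 (e.g. by elimination or Cramer's rule, determinant = -585) gives (-3, 7, 6).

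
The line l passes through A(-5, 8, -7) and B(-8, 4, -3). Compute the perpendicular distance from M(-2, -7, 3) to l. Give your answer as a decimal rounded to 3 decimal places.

11.490

A direction vector for l is B − A = (-3, -4, 4).
Taking (-5, 8, -7) on l with direction v = (-3, -4, 4): w = M − (-5, 8, -7) = (3, -15, 10), and w × v = (-20, -42, -57).
Distance = |w × v| / |v| = √5413 / √41 ≈ 11.490.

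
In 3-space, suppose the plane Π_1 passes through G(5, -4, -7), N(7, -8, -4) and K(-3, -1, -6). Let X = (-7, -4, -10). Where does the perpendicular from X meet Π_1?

(-5, 0, -6)

GN = (2, -4, 3), GK = (-8, 3, 1); a normal to Π_1 is GN × GK = (-13, -26, -26).
Using G: Π_1 has equation -13x - 26y - 26z = 221.
Foot = X − λn with λ = (n·X − d)/|n|² = (455 − 221)/1521 = 2/13.
Foot = (-7, -4, -10) − (2/13)·(-13, -26, -26) = (-5, 0, -6).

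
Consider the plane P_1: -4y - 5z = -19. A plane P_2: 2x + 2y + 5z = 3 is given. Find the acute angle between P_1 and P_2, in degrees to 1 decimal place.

cos θ = |n₁·n₂| / (|n₁||n₂|) = |-33| / (√41 · √33).
θ = arccos(0.89715) ≈ 26.2°.

26.2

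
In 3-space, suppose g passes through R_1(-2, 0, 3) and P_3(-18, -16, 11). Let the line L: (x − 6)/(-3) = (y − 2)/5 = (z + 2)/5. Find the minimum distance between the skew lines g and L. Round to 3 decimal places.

A direction vector for g is P_3 − R_1 = (-16, -16, 8).
L has direction (-3, 5, 5) through (6, 2, -2).
Common perpendicular direction n = (-16, -16, 8) × (-3, 5, 5) = (-120, 56, -128).
With w = (6, 2, -2) − (-2, 0, 3) = (8, 2, -5), w · n = -208.
Distance = |w · n| / |n| = |-208| / √33920 ≈ 1.129.

1.129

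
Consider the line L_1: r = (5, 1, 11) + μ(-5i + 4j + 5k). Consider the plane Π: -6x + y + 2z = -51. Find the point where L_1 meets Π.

Substitute r = (5, 1, 11) + t(-5, 4, 5) into the plane: -7 + 44t = -51, so t = -1.
Intersection: (5, 1, 11) + (-1)·(-5, 4, 5) = (10, -3, 6).

(10, -3, 6)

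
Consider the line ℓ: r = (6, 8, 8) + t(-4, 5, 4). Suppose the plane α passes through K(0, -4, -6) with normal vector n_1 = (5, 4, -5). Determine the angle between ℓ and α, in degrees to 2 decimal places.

α: n_1·r = n_1·K gives 5x + 4y - 5z = 14.
sin θ = |n·v| / (|n||v|) = |-20| / (√66 · √57) = 0.32608.
θ ≈ 19.03°.

19.03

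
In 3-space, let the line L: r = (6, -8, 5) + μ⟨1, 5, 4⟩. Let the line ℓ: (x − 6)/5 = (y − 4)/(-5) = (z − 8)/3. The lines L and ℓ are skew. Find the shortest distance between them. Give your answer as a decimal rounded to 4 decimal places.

2.3203

ℓ has direction (5, -5, 3) through (6, 4, 8).
Common perpendicular direction n = (1, 5, 4) × (5, -5, 3) = (35, 17, -30).
With w = (6, 4, 8) − (6, -8, 5) = (0, 12, 3), w · n = 114.
Distance = |w · n| / |n| = |114| / √2414 ≈ 2.3203.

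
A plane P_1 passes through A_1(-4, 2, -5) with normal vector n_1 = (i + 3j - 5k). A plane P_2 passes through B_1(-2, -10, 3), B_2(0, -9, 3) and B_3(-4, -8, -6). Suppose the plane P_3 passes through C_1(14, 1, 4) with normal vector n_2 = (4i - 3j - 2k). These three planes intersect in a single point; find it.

(6, -3, -6)

P_1: n_1·r = n_1·A_1 gives x + 3y - 5z = 27.
B_1B_2 = (2, 1, 0), B_1B_3 = (-2, 2, -9); a normal to P_2 is B_1B_2 × B_1B_3 = (-9, 18, 6).
Using B_1: P_2 has equation -9x + 18y + 6z = -144.
P_3: n_2·r = n_2·C_1 gives 4x - 3y - 2z = 45.
Solving the 3×3 linear system x + 3y - 5z = 27, -9x + 18y + 6z = -144, 4x - 3y - 2z = 45 (e.g. by elimination or Cramer's rule, determinant = 225) gives (6, -3, -6).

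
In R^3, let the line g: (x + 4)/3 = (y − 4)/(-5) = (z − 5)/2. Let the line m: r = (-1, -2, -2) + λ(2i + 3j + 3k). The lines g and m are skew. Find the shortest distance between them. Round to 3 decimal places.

5.772

g has direction (3, -5, 2) through (-4, 4, 5).
Common perpendicular direction n = (3, -5, 2) × (2, 3, 3) = (-21, -5, 19).
With w = (-1, -2, -2) − (-4, 4, 5) = (3, -6, -7), w · n = -166.
Distance = |w · n| / |n| = |-166| / √827 ≈ 5.772.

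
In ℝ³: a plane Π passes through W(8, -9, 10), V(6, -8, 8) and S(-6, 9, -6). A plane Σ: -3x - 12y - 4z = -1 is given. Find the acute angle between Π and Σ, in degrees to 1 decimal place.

78.8

WV = (-2, 1, -2), WS = (-14, 18, -16); a normal to Π is WV × WS = (20, -4, -22).
Using W: Π has equation 20x - 4y - 22z = -24.
cos θ = |n₁·n₂| / (|n₁||n₂|) = |76| / (√900 · √169).
θ = arccos(0.19487) ≈ 78.8°.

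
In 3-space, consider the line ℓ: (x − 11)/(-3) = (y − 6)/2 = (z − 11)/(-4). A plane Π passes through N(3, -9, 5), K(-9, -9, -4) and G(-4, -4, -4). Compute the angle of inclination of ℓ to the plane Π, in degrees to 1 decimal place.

1.8

ℓ has direction (-3, 2, -4) through (11, 6, 11).
NK = (-12, 0, -9), NG = (-7, 5, -9); a normal to Π is NK × NG = (45, -45, -60).
Using N: Π has equation 45x - 45y - 60z = 240.
sin θ = |n·v| / (|n||v|) = |15| / (√7650 · √29) = 0.03185.
θ ≈ 1.8°.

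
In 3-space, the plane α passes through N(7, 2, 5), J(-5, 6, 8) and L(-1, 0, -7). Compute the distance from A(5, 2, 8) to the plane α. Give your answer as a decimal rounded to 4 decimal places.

1.3846

NJ = (-12, 4, 3), NL = (-8, -2, -12); a normal to α is NJ × NL = (-42, -168, 56).
Using N: α has equation -42x - 168y + 56z = -350.
n·A − d = (-42)·(5) + (-168)·(2) + (56)·(8) − (-350) = 252; |n| = √33124.
Distance = |252| / √33124 = 252/√33124 ≈ 1.3846.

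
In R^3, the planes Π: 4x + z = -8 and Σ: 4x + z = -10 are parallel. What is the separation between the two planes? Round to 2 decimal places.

Same normal n = (4, 0, 1) with |n| = √17; distance = |-8 − (-10)| / |n| = 2/√17 ≈ 0.49.

0.49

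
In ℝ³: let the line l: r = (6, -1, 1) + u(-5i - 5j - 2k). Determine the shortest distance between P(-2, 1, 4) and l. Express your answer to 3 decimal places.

8.145

Taking (6, -1, 1) on l with direction v = (-5, -5, -2): w = P − (6, -1, 1) = (-8, 2, 3), and w × v = (11, -31, 50).
Distance = |w × v| / |v| = √3582 / √54 ≈ 8.145.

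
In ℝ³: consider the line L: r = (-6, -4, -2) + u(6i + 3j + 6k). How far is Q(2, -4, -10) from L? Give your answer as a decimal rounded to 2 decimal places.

Taking (-6, -4, -2) on L with direction v = (6, 3, 6): w = Q − (-6, -4, -2) = (8, 0, -8), and w × v = (24, -96, 24).
Distance = |w × v| / |v| = √10368 / √81 ≈ 11.31.

11.31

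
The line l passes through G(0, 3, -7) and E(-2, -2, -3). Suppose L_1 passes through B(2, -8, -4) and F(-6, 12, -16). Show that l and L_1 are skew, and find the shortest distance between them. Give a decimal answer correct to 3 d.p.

A direction vector for l is E − G = (-2, -5, 4).
A direction vector for L_1 is F − B = (-8, 20, -12).
Common perpendicular direction n = (-2, -5, 4) × (-8, 20, -12) = (-20, -56, -80).
With w = (2, -8, -4) − (0, 3, -7) = (2, -11, 3), w · n = 336.
Since n ≠ 0 the lines are not parallel, and w · n = 336 ≠ 0 so they do not intersect; hence they are skew.
Distance = |w · n| / |n| = |336| / √9936 ≈ 3.371.

3.371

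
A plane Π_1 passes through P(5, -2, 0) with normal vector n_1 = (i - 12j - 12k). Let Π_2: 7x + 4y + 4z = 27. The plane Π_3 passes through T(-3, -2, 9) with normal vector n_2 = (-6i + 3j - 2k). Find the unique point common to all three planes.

(5, 4, -6)

Π_1: n_1·r = n_1·P gives x - 12y - 12z = 29.
Π_3: n_2·r = n_2·T gives -6x + 3y - 2z = -6.
Solving the 3×3 linear system x - 12y - 12z = 29, 7x + 4y + 4z = 27, -6x + 3y - 2z = -6 (e.g. by elimination or Cramer's rule, determinant = -440) gives (5, 4, -6).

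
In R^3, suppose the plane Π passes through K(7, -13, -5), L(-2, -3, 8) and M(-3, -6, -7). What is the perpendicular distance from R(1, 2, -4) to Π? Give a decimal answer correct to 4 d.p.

8.0408

KL = (-9, 10, 13), KM = (-10, 7, -2); a normal to Π is KL × KM = (-111, -148, 37).
Using K: Π has equation -111x - 148y + 37z = 962.
n·R − d = (-111)·(1) + (-148)·(2) + (37)·(-4) − 962 = -1517; |n| = √35594.
Distance = |-1517| / √35594 = 1517/√35594 ≈ 8.0408.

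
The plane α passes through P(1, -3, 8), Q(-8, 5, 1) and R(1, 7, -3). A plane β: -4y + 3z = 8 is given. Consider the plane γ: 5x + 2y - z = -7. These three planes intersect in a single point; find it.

PQ = (-9, 8, -7), PR = (0, 10, -11); a normal to α is PQ × PR = (-18, -99, -90).
Using P: α has equation -18x - 99y - 90z = -441.
Solving the 3×3 linear system -18x - 99y - 90z = -441, -4y + 3z = 8, 5x + 2y - z = -7 (e.g. by elimination or Cramer's rule, determinant = -3249) gives (-1, 1, 4).

(-1, 1, 4)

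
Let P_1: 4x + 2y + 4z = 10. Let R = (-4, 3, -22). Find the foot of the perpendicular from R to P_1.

Foot = R − λn with λ = (n·R − d)/|n|² = (-98 − 10)/36 = -3.
Foot = (-4, 3, -22) − (-3)·(4, 2, 4) = (8, 9, -10).

(8, 9, -10)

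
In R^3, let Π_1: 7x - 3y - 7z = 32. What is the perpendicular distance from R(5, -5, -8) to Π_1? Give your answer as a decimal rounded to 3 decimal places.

n·R − d = (7)·(5) + (-3)·(-5) + (-7)·(-8) − 32 = 74; |n| = √107.
Distance = |74| / √107 = 74/√107 ≈ 7.154.

7.154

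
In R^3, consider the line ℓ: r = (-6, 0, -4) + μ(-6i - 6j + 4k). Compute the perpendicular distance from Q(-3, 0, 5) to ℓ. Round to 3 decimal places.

Taking (-6, 0, -4) on ℓ with direction v = (-6, -6, 4): w = Q − (-6, 0, -4) = (3, 0, 9), and w × v = (54, -66, -18).
Distance = |w × v| / |v| = √7596 / √88 ≈ 9.291.

9.291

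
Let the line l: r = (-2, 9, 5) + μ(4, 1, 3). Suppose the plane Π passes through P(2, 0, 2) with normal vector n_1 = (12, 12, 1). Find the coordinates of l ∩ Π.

Π: n_1·r = n_1·P gives 12x + 12y + z = 26.
Substitute r = (-2, 9, 5) + t(4, 1, 3) into the plane: 89 + 63t = 26, so t = -1.
Intersection: (-2, 9, 5) + (-1)·(4, 1, 3) = (-6, 8, 2).

(-6, 8, 2)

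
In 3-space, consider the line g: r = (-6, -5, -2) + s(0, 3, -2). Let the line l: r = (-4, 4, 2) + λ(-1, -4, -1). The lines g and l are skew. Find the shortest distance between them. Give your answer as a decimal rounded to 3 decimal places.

0.691

Common perpendicular direction n = (0, 3, -2) × (-1, -4, -1) = (-11, 2, 3).
With w = (-4, 4, 2) − (-6, -5, -2) = (2, 9, 4), w · n = 8.
Distance = |w · n| / |n| = |8| / √134 ≈ 0.691.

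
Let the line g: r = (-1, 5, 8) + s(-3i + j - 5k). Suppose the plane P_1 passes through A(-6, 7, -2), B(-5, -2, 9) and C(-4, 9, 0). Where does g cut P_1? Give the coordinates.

(-4, 6, 3)

AB = (1, -9, 11), AC = (2, 2, 2); a normal to P_1 is AB × AC = (-40, 20, 20).
Using A: P_1 has equation -40x + 20y + 20z = 340.
Substitute r = (-1, 5, 8) + t(-3, 1, -5) into the plane: 300 + 40t = 340, so t = 1.
Intersection: (-1, 5, 8) + 1·(-3, 1, -5) = (-4, 6, 3).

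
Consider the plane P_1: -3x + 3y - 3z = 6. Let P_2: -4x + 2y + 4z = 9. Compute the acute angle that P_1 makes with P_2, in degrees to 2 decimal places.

78.90

cos θ = |n₁·n₂| / (|n₁||n₂|) = |6| / (√27 · √36).
θ = arccos(0.19245) ≈ 78.90°.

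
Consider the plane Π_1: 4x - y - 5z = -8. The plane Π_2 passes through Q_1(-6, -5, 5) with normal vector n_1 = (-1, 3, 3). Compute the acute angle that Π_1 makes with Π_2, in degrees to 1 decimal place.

38.8

Π_2: n_1·r = n_1·Q_1 gives -x + 3y + 3z = 6.
cos θ = |n₁·n₂| / (|n₁||n₂|) = |-22| / (√42 · √19).
θ = arccos(0.77879) ≈ 38.8°.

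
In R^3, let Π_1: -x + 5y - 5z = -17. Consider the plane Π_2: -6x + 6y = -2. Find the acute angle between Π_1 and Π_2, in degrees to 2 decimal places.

53.55

cos θ = |n₁·n₂| / (|n₁||n₂|) = |36| / (√51 · √72).
θ = arccos(0.59409) ≈ 53.55°.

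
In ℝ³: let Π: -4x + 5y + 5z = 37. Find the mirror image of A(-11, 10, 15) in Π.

(5, -10, -5)

λ = (n·A − d)/|n|² = (169 − 37)/66 = 2.
Reflection = A − 2λn = (-11, 10, 15) − 4·(-4, 5, 5) = (5, -10, -5).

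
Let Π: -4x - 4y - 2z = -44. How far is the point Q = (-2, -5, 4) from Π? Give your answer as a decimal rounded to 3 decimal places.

n·Q − d = (-4)·(-2) + (-4)·(-5) + (-2)·(4) − (-44) = 64; |n| = √36.
Distance = |64| / √36 = 64/√36 ≈ 10.667.

10.667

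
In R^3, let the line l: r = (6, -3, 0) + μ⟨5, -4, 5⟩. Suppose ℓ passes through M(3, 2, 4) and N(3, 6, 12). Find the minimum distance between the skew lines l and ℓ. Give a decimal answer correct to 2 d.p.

A direction vector for ℓ is N − M = (0, 4, 8).
Common perpendicular direction n = (5, -4, 5) × (0, 4, 8) = (-52, -40, 20).
With w = (3, 2, 4) − (6, -3, 0) = (-3, 5, 4), w · n = 36.
Distance = |w · n| / |n| = |36| / √4704 ≈ 0.52.

0.52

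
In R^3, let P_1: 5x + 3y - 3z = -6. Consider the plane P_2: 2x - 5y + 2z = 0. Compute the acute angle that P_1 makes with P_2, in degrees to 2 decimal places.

cos θ = |n₁·n₂| / (|n₁||n₂|) = |-11| / (√43 · √33).
θ = arccos(0.29201) ≈ 73.02°.

73.02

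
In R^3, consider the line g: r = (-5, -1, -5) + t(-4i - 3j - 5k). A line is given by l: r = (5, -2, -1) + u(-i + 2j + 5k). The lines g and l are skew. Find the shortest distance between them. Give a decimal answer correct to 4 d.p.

4.2857

Common perpendicular direction n = (-4, -3, -5) × (-1, 2, 5) = (-5, 25, -11).
With w = (5, -2, -1) − (-5, -1, -5) = (10, -1, 4), w · n = -119.
Distance = |w · n| / |n| = |-119| / √771 ≈ 4.2857.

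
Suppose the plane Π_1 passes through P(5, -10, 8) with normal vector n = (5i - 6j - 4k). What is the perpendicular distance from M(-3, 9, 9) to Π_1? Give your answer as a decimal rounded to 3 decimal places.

Π_1: n·r = n·P gives 5x - 6y - 4z = 53.
n·M − d = (5)·(-3) + (-6)·(9) + (-4)·(9) − 53 = -158; |n| = √77.
Distance = |-158| / √77 = 158/√77 ≈ 18.006.

18.006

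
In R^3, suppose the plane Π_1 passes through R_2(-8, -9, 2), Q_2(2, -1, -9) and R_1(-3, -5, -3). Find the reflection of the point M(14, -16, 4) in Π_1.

(-10, 14, 4)

R_2Q_2 = (10, 8, -11), R_2R_1 = (5, 4, -5); a normal to Π_1 is R_2Q_2 × R_2R_1 = (4, -5, 0).
Using R_2: Π_1 has equation 4x - 5y = 13.
λ = (n·M − d)/|n|² = (136 − 13)/41 = 3.
Reflection = M − 2λn = (14, -16, 4) − 6·(4, -5, 0) = (-10, 14, 4).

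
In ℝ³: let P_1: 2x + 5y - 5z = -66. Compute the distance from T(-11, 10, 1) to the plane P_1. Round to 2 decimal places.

n·T − d = (2)·(-11) + (5)·(10) + (-5)·(1) − (-66) = 89; |n| = √54.
Distance = |89| / √54 = 89/√54 ≈ 12.11.

12.11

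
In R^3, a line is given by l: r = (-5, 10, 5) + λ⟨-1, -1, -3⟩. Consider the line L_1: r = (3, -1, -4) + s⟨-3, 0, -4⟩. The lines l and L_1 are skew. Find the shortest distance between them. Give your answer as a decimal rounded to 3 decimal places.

Common perpendicular direction n = (-1, -1, -3) × (-3, 0, -4) = (4, 5, -3).
With w = (3, -1, -4) − (-5, 10, 5) = (8, -11, -9), w · n = 4.
Distance = |w · n| / |n| = |4| / √50 ≈ 0.566.

0.566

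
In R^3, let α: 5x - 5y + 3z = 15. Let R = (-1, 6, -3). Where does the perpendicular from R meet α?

(4, 1, 0)

Foot = R − λn with λ = (n·R − d)/|n|² = (-44 − 15)/59 = -1.
Foot = (-1, 6, -3) − (-1)·(5, -5, 3) = (4, 1, 0).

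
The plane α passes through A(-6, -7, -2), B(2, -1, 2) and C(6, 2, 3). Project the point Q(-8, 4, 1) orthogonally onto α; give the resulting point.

AB = (8, 6, 4), AC = (12, 9, 5); a normal to α is AB × AC = (-6, 8, 0).
Using A: α has equation -6x + 8y = -20.
Foot = Q − λn with λ = (n·Q − d)/|n|² = (80 − (-20))/100 = 1.
Foot = (-8, 4, 1) − 1·(-6, 8, 0) = (-2, -4, 1).

(-2, -4, 1)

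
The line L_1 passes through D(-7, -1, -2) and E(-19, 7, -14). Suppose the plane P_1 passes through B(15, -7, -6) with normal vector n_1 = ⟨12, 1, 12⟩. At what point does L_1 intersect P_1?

A direction vector for L_1 is E − D = (-12, 8, -12).
P_1: n_1·r = n_1·B gives 12x + y + 12z = 101.
Substitute r = (-7, -1, -2) + t(-12, 8, -12) into the plane: -109 + (-280)t = 101, so t = -3/4.
Intersection: (-7, -1, -2) + (-3/4)·(-12, 8, -12) = (2, -7, 7).

(2, -7, 7)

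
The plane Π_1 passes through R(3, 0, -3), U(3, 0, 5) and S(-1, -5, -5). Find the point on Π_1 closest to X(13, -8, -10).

RU = (0, 0, 8), RS = (-4, -5, -2); a normal to Π_1 is RU × RS = (40, -32, 0).
Using R: Π_1 has equation 40x - 32y = 120.
Foot = X − λn with λ = (n·X − d)/|n|² = (776 − 120)/2624 = 1/4.
Foot = (13, -8, -10) − (1/4)·(40, -32, 0) = (3, 0, -10).

(3, 0, -10)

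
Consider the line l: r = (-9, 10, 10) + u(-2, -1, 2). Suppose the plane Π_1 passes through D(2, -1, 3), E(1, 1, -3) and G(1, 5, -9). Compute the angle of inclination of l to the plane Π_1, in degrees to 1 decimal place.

38.2

DE = (-1, 2, -6), DG = (-1, 6, -12); a normal to Π_1 is DE × DG = (12, -6, -4).
Using D: Π_1 has equation 12x - 6y - 4z = 18.
sin θ = |n·v| / (|n||v|) = |-26| / (√196 · √9) = 0.61905.
θ ≈ 38.2°.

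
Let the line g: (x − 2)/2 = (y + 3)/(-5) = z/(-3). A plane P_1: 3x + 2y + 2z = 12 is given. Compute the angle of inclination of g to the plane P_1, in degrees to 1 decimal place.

23.2

g has direction (2, -5, -3) through (2, -3, 0).
sin θ = |n·v| / (|n||v|) = |-10| / (√17 · √38) = 0.39344.
θ ≈ 23.2°.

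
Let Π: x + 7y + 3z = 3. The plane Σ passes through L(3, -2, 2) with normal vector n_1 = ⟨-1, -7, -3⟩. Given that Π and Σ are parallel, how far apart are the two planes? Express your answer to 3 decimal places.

1.042

Σ: n_1·r = n_1·L gives -x - 7y - 3z = 5.
Rescale Σ by 1/(-1): x + 7y + 3z = -5. Then distance = |3 − (-5)| / √59 ≈ 1.042.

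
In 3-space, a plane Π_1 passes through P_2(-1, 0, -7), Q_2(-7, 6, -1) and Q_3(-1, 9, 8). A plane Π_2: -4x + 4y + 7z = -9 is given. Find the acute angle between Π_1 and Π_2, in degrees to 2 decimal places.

P_2Q_2 = (-6, 6, 6), P_2Q_3 = (0, 9, 15); a normal to Π_1 is P_2Q_2 × P_2Q_3 = (36, 90, -54).
Using P_2: Π_1 has equation 36x + 90y - 54z = 342.
cos θ = |n₁·n₂| / (|n₁||n₂|) = |-162| / (√12312 · √81).
θ = arccos(0.16222) ≈ 80.66°.

80.66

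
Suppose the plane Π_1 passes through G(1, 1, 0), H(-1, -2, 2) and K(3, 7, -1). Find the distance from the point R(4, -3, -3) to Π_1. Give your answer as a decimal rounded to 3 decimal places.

GH = (-2, -3, 2), GK = (2, 6, -1); a normal to Π_1 is GH × GK = (-9, 2, -6).
Using G: Π_1 has equation -9x + 2y - 6z = -7.
n·R − d = (-9)·(4) + (2)·(-3) + (-6)·(-3) − (-7) = -17; |n| = √121.
Distance = |-17| / √121 = 17/√121 ≈ 1.545.

1.545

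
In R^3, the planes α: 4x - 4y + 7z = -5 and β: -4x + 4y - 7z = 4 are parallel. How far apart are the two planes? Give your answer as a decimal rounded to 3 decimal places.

0.111

Rescale β by 1/(-1): 4x - 4y + 7z = -4. Then distance = |-5 − (-4)| / √81 ≈ 0.111.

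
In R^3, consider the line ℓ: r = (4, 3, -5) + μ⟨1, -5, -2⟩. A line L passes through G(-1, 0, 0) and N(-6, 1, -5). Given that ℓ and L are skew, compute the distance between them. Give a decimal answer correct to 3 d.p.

7.670

A direction vector for L is N − G = (-5, 1, -5).
Common perpendicular direction n = (1, -5, -2) × (-5, 1, -5) = (27, 15, -24).
With w = (-1, 0, 0) − (4, 3, -5) = (-5, -3, 5), w · n = -300.
Distance = |w · n| / |n| = |-300| / √1530 ≈ 7.670.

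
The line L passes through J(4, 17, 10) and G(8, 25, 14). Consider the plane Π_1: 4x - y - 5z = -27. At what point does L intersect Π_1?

A direction vector for L is G − J = (4, 8, 4).
Substitute r = (4, 17, 10) + t(4, 8, 4) into the plane: -51 + (-12)t = -27, so t = -2.
Intersection: (4, 17, 10) + (-2)·(4, 8, 4) = (-4, 1, 2).

(-4, 1, 2)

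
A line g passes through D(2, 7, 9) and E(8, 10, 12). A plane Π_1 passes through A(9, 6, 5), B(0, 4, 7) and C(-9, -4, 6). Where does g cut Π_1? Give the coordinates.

A direction vector for g is E − D = (6, 3, 3).
AB = (-9, -2, 2), AC = (-18, -10, 1); a normal to Π_1 is AB × AC = (18, -27, 54).
Using A: Π_1 has equation 18x - 27y + 54z = 270.
Substitute r = (2, 7, 9) + t(6, 3, 3) into the plane: 333 + 189t = 270, so t = -1/3.
Intersection: (2, 7, 9) + (-1/3)·(6, 3, 3) = (0, 6, 8).

(0, 6, 8)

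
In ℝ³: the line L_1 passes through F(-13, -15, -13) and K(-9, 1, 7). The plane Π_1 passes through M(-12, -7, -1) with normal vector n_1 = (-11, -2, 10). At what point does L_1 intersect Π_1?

A direction vector for L_1 is K − F = (4, 16, 20).
Π_1: n_1·r = n_1·M gives -11x - 2y + 10z = 136.
Substitute r = (-13, -15, -13) + t(4, 16, 20) into the plane: 43 + 124t = 136, so t = 3/4.
Intersection: (-13, -15, -13) + (3/4)·(4, 16, 20) = (-10, -3, 2).

(-10, -3, 2)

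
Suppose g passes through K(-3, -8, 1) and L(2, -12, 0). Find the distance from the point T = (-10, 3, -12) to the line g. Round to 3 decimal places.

A direction vector for g is L − K = (5, -4, -1).
Taking (-3, -8, 1) on g with direction v = (5, -4, -1): w = T − (-3, -8, 1) = (-7, 11, -13), and w × v = (-63, -72, -27).
Distance = |w × v| / |v| = √9882 / √42 ≈ 15.339.

15.339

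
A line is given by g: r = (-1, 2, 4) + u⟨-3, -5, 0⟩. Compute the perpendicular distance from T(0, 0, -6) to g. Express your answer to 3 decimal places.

Taking (-1, 2, 4) on g with direction v = (-3, -5, 0): w = T − (-1, 2, 4) = (1, -2, -10), and w × v = (-50, 30, -11).
Distance = |w × v| / |v| = √3521 / √34 ≈ 10.176.

10.176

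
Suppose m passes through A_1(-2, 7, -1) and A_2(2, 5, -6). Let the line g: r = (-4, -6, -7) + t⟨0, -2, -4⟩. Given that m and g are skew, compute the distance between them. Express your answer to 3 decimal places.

A direction vector for m is A_2 − A_1 = (4, -2, -5).
Common perpendicular direction n = (4, -2, -5) × (0, -2, -4) = (-2, 16, -8).
With w = (-4, -6, -7) − (-2, 7, -1) = (-2, -13, -6), w · n = -156.
Distance = |w · n| / |n| = |-156| / √324 ≈ 8.667.

8.667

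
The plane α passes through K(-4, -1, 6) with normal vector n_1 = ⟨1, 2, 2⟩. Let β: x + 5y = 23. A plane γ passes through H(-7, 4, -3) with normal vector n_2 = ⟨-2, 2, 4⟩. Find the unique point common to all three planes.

(-2, 5, -1)

α: n_1·r = n_1·K gives x + 2y + 2z = 6.
γ: n_2·r = n_2·H gives -2x + 2y + 4z = 10.
Solving the 3×3 linear system x + 2y + 2z = 6, x + 5y = 23, -2x + 2y + 4z = 10 (e.g. by elimination or Cramer's rule, determinant = 36) gives (-2, 5, -1).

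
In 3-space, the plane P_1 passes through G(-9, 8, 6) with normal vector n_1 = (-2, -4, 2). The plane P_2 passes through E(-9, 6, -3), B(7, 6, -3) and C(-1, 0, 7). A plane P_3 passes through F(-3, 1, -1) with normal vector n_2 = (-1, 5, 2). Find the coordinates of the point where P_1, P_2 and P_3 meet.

P_1: n_1·r = n_1·G gives -2x - 4y + 2z = -2.
EB = (16, 0, 0), EC = (8, -6, 10); a normal to P_2 is EB × EC = (0, -160, -96).
Using E: P_2 has equation -160y - 96z = -672.
P_3: n_2·r = n_2·F gives -x + 5y + 2z = 6.
Solving the 3×3 linear system -2x - 4y + 2z = -2, -160y - 96z = -672, -x + 5y + 2z = 6 (e.g. by elimination or Cramer's rule, determinant = -1024) gives (8, 0, 7).

(8, 0, 7)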